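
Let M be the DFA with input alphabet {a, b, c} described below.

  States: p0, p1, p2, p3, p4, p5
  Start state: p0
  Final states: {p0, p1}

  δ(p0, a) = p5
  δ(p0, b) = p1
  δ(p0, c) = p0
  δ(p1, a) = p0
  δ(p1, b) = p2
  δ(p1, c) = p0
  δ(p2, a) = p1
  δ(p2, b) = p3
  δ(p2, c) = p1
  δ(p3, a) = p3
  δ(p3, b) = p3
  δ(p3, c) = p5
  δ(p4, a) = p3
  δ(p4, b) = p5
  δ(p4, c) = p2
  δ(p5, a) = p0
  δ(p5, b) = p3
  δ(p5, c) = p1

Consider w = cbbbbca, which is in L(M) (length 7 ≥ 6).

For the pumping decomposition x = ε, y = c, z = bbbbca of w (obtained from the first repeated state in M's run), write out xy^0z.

xy⁰z = xz = ε·bbbbca = bbbbca.
Reading y = c takes M from p0 back to p0, so after x the machine is still in p0, and z then leads to the accepting state p0. Hence bbbbca ∈ L(M).

bbbbca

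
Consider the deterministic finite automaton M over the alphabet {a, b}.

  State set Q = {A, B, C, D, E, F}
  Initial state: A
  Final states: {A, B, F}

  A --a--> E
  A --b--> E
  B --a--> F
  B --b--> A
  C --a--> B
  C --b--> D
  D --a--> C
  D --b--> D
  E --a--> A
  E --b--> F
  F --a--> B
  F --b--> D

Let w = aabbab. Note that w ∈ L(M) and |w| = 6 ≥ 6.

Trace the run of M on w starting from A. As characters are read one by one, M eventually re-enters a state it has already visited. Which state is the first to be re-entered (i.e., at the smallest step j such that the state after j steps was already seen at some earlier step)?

A

Run of M on w = a a b b a b:
  step 0: A  (start)
  step 1: E  (read a: A→E)
  step 2: A  (read a: E→A)   ← first repeat (A seen earlier)
  step 3: E  (read b: A→E)
  step 4: F  (read b: E→F)
  step 5: B  (read a: F→B)
  step 6: A  (read b: B→A)

The earliest repeat is at step j = 2: M is in A, which it already visited at step i = 0.
With |Q| = 6, pigeonhole forces a state repeat no later than step 6; the substring read between the first and second visits to that state can be pumped.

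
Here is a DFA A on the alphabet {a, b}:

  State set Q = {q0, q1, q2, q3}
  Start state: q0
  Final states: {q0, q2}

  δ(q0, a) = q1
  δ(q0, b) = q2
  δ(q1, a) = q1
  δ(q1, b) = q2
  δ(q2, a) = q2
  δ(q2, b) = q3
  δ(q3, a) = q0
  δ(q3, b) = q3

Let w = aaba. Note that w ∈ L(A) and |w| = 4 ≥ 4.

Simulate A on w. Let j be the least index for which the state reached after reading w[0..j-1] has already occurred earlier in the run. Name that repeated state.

State sequence: q0 -a-> q1 -a-> q1 -b-> q2 -a-> q2
First repeat at step 2: q1 was already visited.

The earliest repeat is at step j = 2: A is in q1, which it already visited at step i = 1.
Pumping length from the standard proof: p = 4 (the number of states). The repeated state found above gives |xy| = j ≤ 4 and |y| = j − i ≥ 1.

q1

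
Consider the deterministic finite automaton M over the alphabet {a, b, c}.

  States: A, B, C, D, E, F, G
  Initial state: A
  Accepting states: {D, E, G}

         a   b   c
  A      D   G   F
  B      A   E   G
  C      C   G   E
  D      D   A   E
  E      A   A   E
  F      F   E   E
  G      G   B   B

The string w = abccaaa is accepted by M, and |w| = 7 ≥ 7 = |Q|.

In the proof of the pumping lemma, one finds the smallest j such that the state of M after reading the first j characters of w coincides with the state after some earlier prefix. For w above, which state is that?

Run of M on w = a b c c a a a:
  step 0: A  (start)
  step 1: D  (read a: A→D)
  step 2: A  (read b: D→A)   ← first repeat (A seen earlier)
  step 3: F  (read c: A→F)
  step 4: E  (read c: F→E)
  step 5: A  (read a: E→A)
  step 6: D  (read a: A→D)
  step 7: D  (read a: D→D)

The earliest repeat is at step j = 2: M is in A, which it already visited at step i = 0.
Pumping length from the standard proof: p = 7 (the number of states). The repeated state found above gives |xy| = j ≤ 7 and |y| = j − i ≥ 1.

A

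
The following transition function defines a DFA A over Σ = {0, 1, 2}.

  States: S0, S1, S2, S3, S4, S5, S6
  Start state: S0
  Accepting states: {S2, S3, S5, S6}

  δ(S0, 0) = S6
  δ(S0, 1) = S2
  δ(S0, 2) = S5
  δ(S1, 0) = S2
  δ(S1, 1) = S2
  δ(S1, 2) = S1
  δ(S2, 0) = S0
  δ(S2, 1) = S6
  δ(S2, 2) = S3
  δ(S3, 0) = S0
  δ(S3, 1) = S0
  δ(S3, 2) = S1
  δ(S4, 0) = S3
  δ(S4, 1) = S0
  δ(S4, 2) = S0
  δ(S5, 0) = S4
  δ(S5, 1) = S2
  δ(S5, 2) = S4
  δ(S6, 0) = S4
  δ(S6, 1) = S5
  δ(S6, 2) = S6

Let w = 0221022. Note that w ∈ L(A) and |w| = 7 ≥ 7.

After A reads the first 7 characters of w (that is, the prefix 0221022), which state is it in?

State sequence: S0 -0-> S6 -2-> S6 -2-> S6 -1-> S5 -0-> S4 -2-> S0 -2-> S5

After reading 7 characters, A is in state S5.
(This kind of state-tracing is the core of the pumping-lemma construction: with 7 states, pigeonhole forces a repeat within the first 7 steps.)

S5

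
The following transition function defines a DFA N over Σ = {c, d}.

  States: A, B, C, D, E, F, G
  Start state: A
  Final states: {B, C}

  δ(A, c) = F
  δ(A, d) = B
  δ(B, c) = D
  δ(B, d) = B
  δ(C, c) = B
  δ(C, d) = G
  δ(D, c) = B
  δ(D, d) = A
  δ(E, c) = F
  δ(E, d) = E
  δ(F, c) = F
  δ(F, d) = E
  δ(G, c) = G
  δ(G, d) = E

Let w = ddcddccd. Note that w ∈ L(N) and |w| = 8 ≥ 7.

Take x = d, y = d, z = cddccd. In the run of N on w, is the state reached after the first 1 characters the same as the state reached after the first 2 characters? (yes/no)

Run of N on the first 2 characters of w = d d:
  step 0: A  (start)
  step 1: B  (read d: A→B)
  step 2: B  (read d: B→B)

After x (step 1): B. After xy (step 2): B.
They match, so y = d drives N around a cycle from B back to itself; pumping y any number of times keeps N in B before reading z, and xyⁱz ∈ L(N) for every i ≥ 0.

yes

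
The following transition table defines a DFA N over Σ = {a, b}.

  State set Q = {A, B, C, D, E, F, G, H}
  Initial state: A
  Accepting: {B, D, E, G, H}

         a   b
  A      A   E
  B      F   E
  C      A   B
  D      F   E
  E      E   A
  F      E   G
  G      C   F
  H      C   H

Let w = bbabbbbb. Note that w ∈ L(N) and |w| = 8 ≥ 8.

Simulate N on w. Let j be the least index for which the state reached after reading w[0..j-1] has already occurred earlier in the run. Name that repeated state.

A

State sequence: A -b-> E -b-> A -a-> A -b-> E -b-> A -b-> E -b-> A -b-> E
First repeat at step 2: A was already visited.

The earliest repeat is at step j = 2: N is in A, which it already visited at step i = 0.
Pumping length from the standard proof: p = 8 (the number of states). The repeated state found above gives |xy| = j ≤ 8 and |y| = j − i ≥ 1.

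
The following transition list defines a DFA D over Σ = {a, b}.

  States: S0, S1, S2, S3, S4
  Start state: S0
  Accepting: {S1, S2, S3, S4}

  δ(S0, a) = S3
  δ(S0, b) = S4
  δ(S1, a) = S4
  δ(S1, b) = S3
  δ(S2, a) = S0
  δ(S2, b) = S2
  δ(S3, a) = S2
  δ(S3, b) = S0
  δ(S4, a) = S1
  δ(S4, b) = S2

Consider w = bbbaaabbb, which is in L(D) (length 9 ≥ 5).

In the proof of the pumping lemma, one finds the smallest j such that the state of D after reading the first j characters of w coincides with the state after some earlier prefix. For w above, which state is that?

S2

Run of D on w = b b b a a a b b b:
  step 0: S0  (start)
  step 1: S4  (read b: S0→S4)
  step 2: S2  (read b: S4→S2)
  step 3: S2  (read b: S2→S2)   ← first repeat (S2 seen earlier)
  step 4: S0  (read a: S2→S0)
  step 5: S3  (read a: S0→S3)
  step 6: S2  (read a: S3→S2)
  step 7: S2  (read b: S2→S2)
  step 8: S2  (read b: S2→S2)
  step 9: S2  (read b: S2→S2)

The earliest repeat is at step j = 3: D is in S2, which it already visited at step i = 2.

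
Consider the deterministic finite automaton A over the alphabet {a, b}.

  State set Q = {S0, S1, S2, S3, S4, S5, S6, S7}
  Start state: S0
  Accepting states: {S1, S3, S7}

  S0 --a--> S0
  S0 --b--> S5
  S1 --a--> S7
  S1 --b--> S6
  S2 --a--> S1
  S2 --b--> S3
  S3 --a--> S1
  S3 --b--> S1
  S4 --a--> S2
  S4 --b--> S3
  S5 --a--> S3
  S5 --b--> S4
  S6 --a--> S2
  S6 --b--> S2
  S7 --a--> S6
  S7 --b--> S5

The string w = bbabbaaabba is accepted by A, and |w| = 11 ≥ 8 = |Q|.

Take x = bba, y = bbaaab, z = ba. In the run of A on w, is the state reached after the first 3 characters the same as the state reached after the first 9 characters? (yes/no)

State sequence: S0 -b-> S5 -b-> S4 -a-> S2 -b-> S3 -b-> S1 -a-> S7 -a-> S6 -a-> S2 -b-> S3

After x (step 3): S2. After xy (step 9): S3.
They differ (S2 ≠ S3), so y is not a cycle from the state after x; this split is not the one the pumping-lemma construction produces, and pumping y need not keep the string in L(A).

no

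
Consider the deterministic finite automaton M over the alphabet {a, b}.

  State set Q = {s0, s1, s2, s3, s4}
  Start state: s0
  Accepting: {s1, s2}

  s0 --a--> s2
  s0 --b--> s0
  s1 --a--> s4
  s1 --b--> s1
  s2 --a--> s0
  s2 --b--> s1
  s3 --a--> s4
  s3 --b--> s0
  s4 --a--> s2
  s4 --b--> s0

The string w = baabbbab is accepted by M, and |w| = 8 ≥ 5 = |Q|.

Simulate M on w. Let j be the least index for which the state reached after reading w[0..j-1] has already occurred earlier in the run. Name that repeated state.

Run of M on w = b a a b b b a b:
  step 0: s0  (start)
  step 1: s0  (read b: s0→s0)   ← first repeat (s0 seen earlier)
  step 2: s2  (read a: s0→s2)
  step 3: s0  (read a: s2→s0)
  step 4: s0  (read b: s0→s0)
  step 5: s0  (read b: s0→s0)
  step 6: s0  (read b: s0→s0)
  step 7: s2  (read a: s0→s2)
  step 8: s1  (read b: s2→s1)

The earliest repeat is at step j = 1: M is in s0, which it already visited at step i = 0.

s0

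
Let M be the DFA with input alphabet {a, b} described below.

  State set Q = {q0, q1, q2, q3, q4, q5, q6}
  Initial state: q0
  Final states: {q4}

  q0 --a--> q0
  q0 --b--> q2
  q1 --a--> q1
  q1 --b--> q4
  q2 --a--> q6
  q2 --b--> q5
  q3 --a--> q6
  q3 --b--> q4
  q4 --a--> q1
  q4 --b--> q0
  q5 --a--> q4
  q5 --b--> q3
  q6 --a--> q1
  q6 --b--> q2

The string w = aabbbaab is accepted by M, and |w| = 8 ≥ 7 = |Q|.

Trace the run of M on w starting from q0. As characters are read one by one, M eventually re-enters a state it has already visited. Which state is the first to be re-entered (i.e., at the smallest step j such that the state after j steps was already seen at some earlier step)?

State sequence: q0 -a-> q0 -a-> q0 -b-> q2 -b-> q5 -b-> q3 -a-> q6 -a-> q1 -b-> q4
First repeat at step 1: q0 was already visited.

The earliest repeat is at step j = 1: M is in q0, which it already visited at step i = 0.

q0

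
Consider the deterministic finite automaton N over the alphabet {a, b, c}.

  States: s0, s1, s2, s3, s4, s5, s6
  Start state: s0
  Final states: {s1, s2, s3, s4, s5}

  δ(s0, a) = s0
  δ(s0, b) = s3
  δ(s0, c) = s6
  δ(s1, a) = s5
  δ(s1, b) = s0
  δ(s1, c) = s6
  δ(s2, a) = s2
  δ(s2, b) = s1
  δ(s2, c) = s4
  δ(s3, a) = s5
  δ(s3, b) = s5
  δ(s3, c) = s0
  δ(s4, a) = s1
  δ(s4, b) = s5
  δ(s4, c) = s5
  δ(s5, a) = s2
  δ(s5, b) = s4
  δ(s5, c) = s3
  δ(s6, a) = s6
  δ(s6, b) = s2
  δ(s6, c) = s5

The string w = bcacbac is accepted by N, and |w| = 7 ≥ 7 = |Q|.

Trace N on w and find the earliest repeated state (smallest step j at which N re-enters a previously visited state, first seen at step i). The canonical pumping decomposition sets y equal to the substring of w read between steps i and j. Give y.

bc

Run of N on w = b c a c b a c:
  step 0: s0  (start)
  step 1: s3  (read b: s0→s3)
  step 2: s0  (read c: s3→s0)   ← first repeat (s0 seen earlier)
  step 3: s0  (read a: s0→s0)
  step 4: s6  (read c: s0→s6)
  step 5: s2  (read b: s6→s2)
  step 6: s2  (read a: s2→s2)
  step 7: s4  (read c: s2→s4)

So i = 0, j = 2, giving x = w[0:0] = ε, y = w[0:2] = bc, z = w[2:7] = acbac.
Check: |xy| = 2 ≤ 7 and |y| = 2 ≥ 1. Reading y takes N from s0 back to s0, so every xyⁱz is accepted.
The DFA has 7 states, so the proof of the pumping lemma guarantees a repeated state among the first 7+1 visited; the segment between the two visits is the pumpable y.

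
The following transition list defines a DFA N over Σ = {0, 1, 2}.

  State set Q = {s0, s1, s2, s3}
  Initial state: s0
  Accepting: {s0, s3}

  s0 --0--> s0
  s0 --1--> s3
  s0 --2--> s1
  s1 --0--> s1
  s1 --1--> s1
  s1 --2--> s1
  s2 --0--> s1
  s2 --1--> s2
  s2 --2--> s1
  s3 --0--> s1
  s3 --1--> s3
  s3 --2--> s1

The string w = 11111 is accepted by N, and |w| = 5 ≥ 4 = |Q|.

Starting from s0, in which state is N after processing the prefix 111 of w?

s3

State sequence: s0 -1-> s3 -1-> s3 -1-> s3

After reading 3 characters, N is in state s3.
(This kind of state-tracing is the core of the pumping-lemma construction: with 4 states, pigeonhole forces a repeat within the first 4 steps.)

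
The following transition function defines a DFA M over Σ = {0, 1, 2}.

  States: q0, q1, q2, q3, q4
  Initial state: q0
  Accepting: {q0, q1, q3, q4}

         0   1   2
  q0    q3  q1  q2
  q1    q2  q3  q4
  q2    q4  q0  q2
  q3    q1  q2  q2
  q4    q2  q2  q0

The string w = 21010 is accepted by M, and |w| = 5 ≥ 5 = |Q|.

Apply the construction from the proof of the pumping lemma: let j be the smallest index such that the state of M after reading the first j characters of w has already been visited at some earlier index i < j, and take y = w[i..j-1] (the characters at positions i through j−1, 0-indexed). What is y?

21

Run of M on w = 2 1 0 1 0:
  step 0: q0  (start)
  step 1: q2  (read 2: q0→q2)
  step 2: q0  (read 1: q2→q0)   ← first repeat (q0 seen earlier)
  step 3: q3  (read 0: q0→q3)
  step 4: q2  (read 1: q3→q2)
  step 5: q4  (read 0: q2→q4)

So i = 0, j = 2, giving x = w[0:0] = ε, y = w[0:2] = 21, z = w[2:5] = 010.
Check: |xy| = 2 ≤ 5 and |y| = 2 ≥ 1. Reading y takes M from q0 back to q0, so every xyⁱz is accepted.
Since M has 5 states, any run of length ≥ 5 visits 5+1 states, so by pigeonhole some state repeats within the first 5 steps — that repeat gives the pumpable loop.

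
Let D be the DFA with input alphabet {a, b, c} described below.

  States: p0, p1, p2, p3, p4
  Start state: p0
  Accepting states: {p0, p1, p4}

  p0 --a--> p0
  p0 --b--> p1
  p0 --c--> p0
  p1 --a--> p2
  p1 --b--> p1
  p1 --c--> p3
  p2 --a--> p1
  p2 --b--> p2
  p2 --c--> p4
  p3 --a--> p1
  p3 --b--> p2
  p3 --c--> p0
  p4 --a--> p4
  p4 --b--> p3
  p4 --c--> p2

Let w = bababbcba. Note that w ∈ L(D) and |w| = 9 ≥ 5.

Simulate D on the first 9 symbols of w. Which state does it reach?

p1

State sequence: p0 -b-> p1 -a-> p2 -b-> p2 -a-> p1 -b-> p1 -b-> p1 -c-> p3 -b-> p2 -a-> p1

After reading 9 characters, D is in state p1.
(This kind of state-tracing is the core of the pumping-lemma construction: with 5 states, pigeonhole forces a repeat within the first 5 steps.)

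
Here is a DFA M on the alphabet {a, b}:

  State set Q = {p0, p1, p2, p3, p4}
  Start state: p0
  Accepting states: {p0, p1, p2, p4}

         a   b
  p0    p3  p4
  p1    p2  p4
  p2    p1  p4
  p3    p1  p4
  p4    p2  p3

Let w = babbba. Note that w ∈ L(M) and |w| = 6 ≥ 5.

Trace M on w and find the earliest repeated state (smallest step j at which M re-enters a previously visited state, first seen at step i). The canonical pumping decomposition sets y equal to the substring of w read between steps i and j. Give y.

ab

State sequence: p0 -b-> p4 -a-> p2 -b-> p4 -b-> p3 -b-> p4 -a-> p2
First repeat at step 3: p4 was already visited.

So i = 1, j = 3, giving x = w[0:1] = b, y = w[1:3] = ab, z = w[3:6] = bba.
Check: |xy| = 3 ≤ 5 and |y| = 2 ≥ 1. Reading y takes M from p4 back to p4, so every xyⁱz is accepted.
With |Q| = 5, pigeonhole forces a state repeat no later than step 5; the substring read between the first and second visits to that state can be pumped.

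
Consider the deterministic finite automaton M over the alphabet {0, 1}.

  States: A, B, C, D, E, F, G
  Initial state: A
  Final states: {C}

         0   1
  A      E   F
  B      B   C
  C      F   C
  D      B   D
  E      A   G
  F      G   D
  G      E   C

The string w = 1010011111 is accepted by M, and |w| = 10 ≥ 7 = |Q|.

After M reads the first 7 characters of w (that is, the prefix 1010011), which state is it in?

C

Run of M on the first 7 characters of w = 1 0 1 0 0 1 1:
  step 0: A  (start)
  step 1: F  (read 1: A→F)
  step 2: G  (read 0: F→G)
  step 3: C  (read 1: G→C)
  step 4: F  (read 0: C→F)
  step 5: G  (read 0: F→G)
  step 6: C  (read 1: G→C)
  step 7: C  (read 1: C→C)

After reading 7 characters, M is in state C.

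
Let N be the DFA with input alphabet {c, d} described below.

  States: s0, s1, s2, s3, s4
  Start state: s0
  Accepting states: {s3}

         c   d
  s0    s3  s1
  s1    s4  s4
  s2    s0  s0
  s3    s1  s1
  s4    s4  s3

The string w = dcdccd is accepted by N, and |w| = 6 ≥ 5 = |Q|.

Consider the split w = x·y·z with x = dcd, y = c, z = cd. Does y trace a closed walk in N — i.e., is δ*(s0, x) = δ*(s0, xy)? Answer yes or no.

Run of N on the first 4 characters of w = d c d c:
  step 0: s0  (start)
  step 1: s1  (read d: s0→s1)
  step 2: s4  (read c: s1→s4)
  step 3: s3  (read d: s4→s3)
  step 4: s1  (read c: s3→s1)

After x (step 3): s3. After xy (step 4): s1.
They differ (s3 ≠ s1), so y is not a cycle from the state after x; this split is not the one the pumping-lemma construction produces, and pumping y need not keep the string in L(N).

no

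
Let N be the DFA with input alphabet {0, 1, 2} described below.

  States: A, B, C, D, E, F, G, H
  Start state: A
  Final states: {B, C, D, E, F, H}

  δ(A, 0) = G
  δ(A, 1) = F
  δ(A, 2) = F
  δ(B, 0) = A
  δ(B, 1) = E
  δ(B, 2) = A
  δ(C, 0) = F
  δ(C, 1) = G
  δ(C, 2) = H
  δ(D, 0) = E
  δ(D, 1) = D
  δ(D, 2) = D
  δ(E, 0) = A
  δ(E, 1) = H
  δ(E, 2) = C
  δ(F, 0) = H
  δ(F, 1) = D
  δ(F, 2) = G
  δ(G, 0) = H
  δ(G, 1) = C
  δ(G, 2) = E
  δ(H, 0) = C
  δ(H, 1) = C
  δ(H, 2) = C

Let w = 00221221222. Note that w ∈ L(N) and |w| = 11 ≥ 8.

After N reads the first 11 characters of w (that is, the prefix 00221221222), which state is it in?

H

State sequence: A -0-> G -0-> H -2-> C -2-> H -1-> C -2-> H -2-> C -1-> G -2-> E -2-> C -2-> H

After reading 11 characters, N is in state H.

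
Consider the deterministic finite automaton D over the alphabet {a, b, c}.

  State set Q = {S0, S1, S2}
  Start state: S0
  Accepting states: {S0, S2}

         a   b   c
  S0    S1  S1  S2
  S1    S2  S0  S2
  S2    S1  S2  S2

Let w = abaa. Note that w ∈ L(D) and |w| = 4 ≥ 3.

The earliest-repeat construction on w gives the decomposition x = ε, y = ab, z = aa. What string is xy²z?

xy^2z = ε·ab·ab·aa = ababaa.
Reading y = ab takes D from S0 back to S0, so after x·y·y the machine is still in S0, and z then leads to the accepting state S2. Hence ababaa ∈ L(D).

ababaa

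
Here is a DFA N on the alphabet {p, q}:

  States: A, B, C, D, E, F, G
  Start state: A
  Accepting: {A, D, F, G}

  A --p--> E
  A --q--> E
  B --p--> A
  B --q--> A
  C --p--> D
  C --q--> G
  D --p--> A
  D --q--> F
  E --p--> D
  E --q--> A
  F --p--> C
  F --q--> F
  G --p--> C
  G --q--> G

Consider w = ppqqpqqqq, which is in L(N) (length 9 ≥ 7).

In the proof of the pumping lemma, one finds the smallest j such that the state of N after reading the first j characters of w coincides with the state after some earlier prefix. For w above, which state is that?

Run of N on w = p p q q p q q q q:
  step 0: A  (start)
  step 1: E  (read p: A→E)
  step 2: D  (read p: E→D)
  step 3: F  (read q: D→F)
  step 4: F  (read q: F→F)   ← first repeat (F seen earlier)
  step 5: C  (read p: F→C)
  step 6: G  (read q: C→G)
  step 7: G  (read q: G→G)
  step 8: G  (read q: G→G)
  step 9: G  (read q: G→G)

The earliest repeat is at step j = 4: N is in F, which it already visited at step i = 3.

F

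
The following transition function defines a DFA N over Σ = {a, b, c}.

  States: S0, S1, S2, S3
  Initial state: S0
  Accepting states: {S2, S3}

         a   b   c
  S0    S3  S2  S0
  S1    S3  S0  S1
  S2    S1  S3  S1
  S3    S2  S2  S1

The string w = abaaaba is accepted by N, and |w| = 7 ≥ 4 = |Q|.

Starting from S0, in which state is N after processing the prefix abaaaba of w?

State sequence: S0 -a-> S3 -b-> S2 -a-> S1 -a-> S3 -a-> S2 -b-> S3 -a-> S2

After reading 7 characters, N is in state S2.
(This kind of state-tracing is the core of the pumping-lemma construction: with 4 states, pigeonhole forces a repeat within the first 4 steps.)

S2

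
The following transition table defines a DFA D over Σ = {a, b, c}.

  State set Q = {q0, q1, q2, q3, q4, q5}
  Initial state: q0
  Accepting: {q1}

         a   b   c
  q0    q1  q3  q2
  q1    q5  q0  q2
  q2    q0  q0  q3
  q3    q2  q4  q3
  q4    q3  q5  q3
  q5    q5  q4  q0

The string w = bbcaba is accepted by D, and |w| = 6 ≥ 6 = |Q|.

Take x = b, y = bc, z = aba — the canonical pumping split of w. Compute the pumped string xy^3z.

xy^3z = b·bc·bc·bc·aba = bbcbcbcaba.
Reading y = bc takes D from q3 back to q3, so after x·y·y·y the machine is still in q3, and z then leads to the accepting state q1. Hence bbcbcbcaba ∈ L(D).

bbcbcbcaba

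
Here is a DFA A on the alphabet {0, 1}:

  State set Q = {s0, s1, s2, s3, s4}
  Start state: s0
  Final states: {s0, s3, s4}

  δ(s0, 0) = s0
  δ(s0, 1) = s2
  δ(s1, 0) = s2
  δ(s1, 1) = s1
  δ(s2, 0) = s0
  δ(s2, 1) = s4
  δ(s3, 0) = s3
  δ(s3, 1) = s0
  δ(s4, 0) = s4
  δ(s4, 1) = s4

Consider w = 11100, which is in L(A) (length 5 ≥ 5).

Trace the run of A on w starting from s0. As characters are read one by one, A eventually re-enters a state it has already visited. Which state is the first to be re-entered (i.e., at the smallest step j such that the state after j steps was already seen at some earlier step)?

s4

State sequence: s0 -1-> s2 -1-> s4 -1-> s4 -0-> s4 -0-> s4
First repeat at step 3: s4 was already visited.

The earliest repeat is at step j = 3: A is in s4, which it already visited at step i = 2.
Since A has 5 states, any run of length ≥ 5 visits 5+1 states, so by pigeonhole some state repeats within the first 5 steps — that repeat gives the pumpable loop.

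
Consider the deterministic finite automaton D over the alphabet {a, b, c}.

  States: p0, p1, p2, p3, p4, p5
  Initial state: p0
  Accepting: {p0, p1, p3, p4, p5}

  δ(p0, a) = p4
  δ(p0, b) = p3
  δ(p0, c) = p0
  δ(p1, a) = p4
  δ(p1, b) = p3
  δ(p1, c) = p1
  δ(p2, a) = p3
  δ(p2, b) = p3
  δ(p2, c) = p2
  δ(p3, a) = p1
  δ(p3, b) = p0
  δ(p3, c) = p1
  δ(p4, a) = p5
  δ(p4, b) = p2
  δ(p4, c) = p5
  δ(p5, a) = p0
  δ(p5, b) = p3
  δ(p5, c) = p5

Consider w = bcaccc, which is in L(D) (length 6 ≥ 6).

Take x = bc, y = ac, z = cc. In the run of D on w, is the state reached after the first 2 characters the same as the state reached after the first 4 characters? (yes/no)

no

Run of D on the first 4 characters of w = b c a c:
  step 0: p0  (start)
  step 1: p3  (read b: p0→p3)
  step 2: p1  (read c: p3→p1)
  step 3: p4  (read a: p1→p4)
  step 4: p5  (read c: p4→p5)

After x (step 2): p1. After xy (step 4): p5.
They differ (p1 ≠ p5), so y is not a cycle from the state after x; this split is not the one the pumping-lemma construction produces, and pumping y need not keep the string in L(D).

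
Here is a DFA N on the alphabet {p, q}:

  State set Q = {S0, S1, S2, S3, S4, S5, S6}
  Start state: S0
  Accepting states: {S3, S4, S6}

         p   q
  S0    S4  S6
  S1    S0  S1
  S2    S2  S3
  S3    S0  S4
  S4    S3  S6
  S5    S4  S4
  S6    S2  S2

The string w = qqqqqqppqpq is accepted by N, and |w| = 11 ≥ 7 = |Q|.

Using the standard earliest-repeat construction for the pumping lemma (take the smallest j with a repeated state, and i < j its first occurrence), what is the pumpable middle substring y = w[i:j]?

Run of N on w = q q q q q q p p q p q:
  step 0: S0  (start)
  step 1: S6  (read q: S0→S6)
  step 2: S2  (read q: S6→S2)
  step 3: S3  (read q: S2→S3)
  step 4: S4  (read q: S3→S4)
  step 5: S6  (read q: S4→S6)   ← first repeat (S6 seen earlier)
  step 6: S2  (read q: S6→S2)
  step 7: S2  (read p: S2→S2)
  step 8: S2  (read p: S2→S2)
  step 9: S3  (read q: S2→S3)
  step 10: S0  (read p: S3→S0)
  step 11: S6  (read q: S0→S6)

So i = 1, j = 5, giving x = w[0:1] = q, y = w[1:5] = qqqq, z = w[5:11] = qppqpq.
Check: |xy| = 5 ≤ 7 and |y| = 4 ≥ 1. Reading y takes N from S6 back to S6, so every xyⁱz is accepted.

qqqq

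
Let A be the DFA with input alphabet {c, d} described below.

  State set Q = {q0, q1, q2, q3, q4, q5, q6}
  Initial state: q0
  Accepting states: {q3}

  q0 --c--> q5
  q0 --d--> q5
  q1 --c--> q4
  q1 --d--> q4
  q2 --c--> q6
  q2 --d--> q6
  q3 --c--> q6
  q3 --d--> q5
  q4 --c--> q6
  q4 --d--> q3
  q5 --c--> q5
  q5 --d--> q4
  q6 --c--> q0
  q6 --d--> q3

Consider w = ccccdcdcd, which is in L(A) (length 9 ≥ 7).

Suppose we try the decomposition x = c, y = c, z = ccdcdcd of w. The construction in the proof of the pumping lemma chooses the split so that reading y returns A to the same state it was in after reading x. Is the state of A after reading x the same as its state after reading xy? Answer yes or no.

yes

State sequence: q0 -c-> q5 -c-> q5

After x (step 1): q5. After xy (step 2): q5.
They match, so y = c drives A around a cycle from q5 back to itself; pumping y any number of times keeps A in q5 before reading z, and xyⁱz ∈ L(A) for every i ≥ 0.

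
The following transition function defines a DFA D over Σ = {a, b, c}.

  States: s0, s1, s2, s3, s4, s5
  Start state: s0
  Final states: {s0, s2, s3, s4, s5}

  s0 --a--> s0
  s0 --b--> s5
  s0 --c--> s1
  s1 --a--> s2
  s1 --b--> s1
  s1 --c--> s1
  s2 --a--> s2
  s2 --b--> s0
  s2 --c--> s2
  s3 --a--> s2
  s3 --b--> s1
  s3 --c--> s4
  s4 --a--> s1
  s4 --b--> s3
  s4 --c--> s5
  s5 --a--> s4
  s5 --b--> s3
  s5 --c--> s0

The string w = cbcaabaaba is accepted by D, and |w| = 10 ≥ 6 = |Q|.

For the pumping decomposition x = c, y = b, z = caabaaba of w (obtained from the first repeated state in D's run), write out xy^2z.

cbbcaabaaba

xy^2z = c·b·b·caabaaba = cbbcaabaaba.
Reading y = b takes D from s1 back to s1, so after x·y·y the machine is still in s1, and z then leads to the accepting state s4. Hence cbbcaabaaba ∈ L(D).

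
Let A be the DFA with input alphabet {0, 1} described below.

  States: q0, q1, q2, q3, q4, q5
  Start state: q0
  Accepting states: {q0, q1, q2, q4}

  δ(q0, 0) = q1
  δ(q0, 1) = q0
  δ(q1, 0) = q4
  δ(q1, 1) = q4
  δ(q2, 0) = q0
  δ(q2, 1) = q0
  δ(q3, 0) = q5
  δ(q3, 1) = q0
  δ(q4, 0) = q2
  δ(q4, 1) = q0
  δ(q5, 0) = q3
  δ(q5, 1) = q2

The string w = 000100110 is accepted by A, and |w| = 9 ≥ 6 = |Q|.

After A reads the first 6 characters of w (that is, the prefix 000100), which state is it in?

q4

State sequence: q0 -0-> q1 -0-> q4 -0-> q2 -1-> q0 -0-> q1 -0-> q4

After reading 6 characters, A is in state q4.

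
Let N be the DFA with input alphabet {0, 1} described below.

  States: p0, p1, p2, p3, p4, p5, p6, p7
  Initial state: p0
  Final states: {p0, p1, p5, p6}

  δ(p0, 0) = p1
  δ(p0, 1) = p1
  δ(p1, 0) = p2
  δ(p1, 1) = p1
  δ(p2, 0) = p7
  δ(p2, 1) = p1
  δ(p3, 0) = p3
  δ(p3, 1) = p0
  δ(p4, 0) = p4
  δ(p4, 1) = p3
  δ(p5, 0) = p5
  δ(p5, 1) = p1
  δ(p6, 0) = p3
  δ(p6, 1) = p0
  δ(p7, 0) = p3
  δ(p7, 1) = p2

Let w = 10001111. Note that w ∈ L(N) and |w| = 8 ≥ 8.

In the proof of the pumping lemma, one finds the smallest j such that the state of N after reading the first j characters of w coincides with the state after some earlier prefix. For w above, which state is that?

p0

Run of N on w = 1 0 0 0 1 1 1 1:
  step 0: p0  (start)
  step 1: p1  (read 1: p0→p1)
  step 2: p2  (read 0: p1→p2)
  step 3: p7  (read 0: p2→p7)
  step 4: p3  (read 0: p7→p3)
  step 5: p0  (read 1: p3→p0)   ← first repeat (p0 seen earlier)
  step 6: p1  (read 1: p0→p1)
  step 7: p1  (read 1: p1→p1)
  step 8: p1  (read 1: p1→p1)

The earliest repeat is at step j = 5: N is in p0, which it already visited at step i = 0.
Since N has 8 states, any run of length ≥ 8 visits 8+1 states, so by pigeonhole some state repeats within the first 8 steps — that repeat gives the pumpable loop.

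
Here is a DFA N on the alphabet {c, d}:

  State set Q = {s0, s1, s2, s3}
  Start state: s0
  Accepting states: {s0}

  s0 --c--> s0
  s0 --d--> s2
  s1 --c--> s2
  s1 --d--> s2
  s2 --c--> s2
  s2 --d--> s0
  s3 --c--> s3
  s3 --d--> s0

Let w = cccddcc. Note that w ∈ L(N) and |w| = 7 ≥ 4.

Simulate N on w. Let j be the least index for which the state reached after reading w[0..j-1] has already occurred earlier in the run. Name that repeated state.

s0

Run of N on w = c c c d d c c:
  step 0: s0  (start)
  step 1: s0  (read c: s0→s0)   ← first repeat (s0 seen earlier)
  step 2: s0  (read c: s0→s0)
  step 3: s0  (read c: s0→s0)
  step 4: s2  (read d: s0→s2)
  step 5: s0  (read d: s2→s0)
  step 6: s0  (read c: s0→s0)
  step 7: s0  (read c: s0→s0)

The earliest repeat is at step j = 1: N is in s0, which it already visited at step i = 0.
Pumping length from the standard proof: p = 4 (the number of states). The repeated state found above gives |xy| = j ≤ 4 and |y| = j − i ≥ 1.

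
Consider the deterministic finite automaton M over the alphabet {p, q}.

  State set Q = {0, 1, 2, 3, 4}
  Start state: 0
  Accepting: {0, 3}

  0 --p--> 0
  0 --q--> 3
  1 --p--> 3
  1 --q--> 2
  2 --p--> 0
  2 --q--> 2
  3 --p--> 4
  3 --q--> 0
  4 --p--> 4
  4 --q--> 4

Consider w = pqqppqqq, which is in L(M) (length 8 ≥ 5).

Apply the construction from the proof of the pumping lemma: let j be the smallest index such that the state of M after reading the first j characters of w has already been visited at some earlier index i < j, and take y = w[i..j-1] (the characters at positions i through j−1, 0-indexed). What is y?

p

State sequence: 0 -p-> 0 -q-> 3 -q-> 0 -p-> 0 -p-> 0 -q-> 3 -q-> 0 -q-> 3
First repeat at step 1: 0 was already visited.

So i = 0, j = 1, giving x = w[0:0] = ε, y = w[0:1] = p, z = w[1:8] = qqppqqq.
Check: |xy| = 1 ≤ 5 and |y| = 1 ≥ 1. Reading y takes M from 0 back to 0, so every xyⁱz is accepted.
The DFA has 5 states, so the proof of the pumping lemma guarantees a repeated state among the first 5+1 visited; the segment between the two visits is the pumpable y.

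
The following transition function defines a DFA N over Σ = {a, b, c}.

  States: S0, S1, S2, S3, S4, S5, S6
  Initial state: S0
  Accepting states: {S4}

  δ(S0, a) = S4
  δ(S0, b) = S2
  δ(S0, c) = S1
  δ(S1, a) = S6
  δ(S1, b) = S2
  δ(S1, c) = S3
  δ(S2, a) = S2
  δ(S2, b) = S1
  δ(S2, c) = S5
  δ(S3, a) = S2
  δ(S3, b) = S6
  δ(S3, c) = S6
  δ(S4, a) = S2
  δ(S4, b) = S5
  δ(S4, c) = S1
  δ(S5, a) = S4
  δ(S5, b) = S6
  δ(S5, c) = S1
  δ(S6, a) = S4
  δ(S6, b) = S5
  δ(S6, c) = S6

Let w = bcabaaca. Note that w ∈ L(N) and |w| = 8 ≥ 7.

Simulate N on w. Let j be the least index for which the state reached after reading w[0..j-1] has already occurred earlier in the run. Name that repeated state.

State sequence: S0 -b-> S2 -c-> S5 -a-> S4 -b-> S5 -a-> S4 -a-> S2 -c-> S5 -a-> S4
First repeat at step 4: S5 was already visited.

The earliest repeat is at step j = 4: N is in S5, which it already visited at step i = 2.
The DFA has 7 states, so the proof of the pumping lemma guarantees a repeated state among the first 7+1 visited; the segment between the two visits is the pumpable y.

S5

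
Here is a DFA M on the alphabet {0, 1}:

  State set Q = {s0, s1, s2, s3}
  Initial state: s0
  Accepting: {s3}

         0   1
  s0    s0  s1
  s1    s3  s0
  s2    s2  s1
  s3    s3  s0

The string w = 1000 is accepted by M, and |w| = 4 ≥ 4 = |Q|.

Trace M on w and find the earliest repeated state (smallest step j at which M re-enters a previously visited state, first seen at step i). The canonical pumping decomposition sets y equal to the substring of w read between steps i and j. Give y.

State sequence: s0 -1-> s1 -0-> s3 -0-> s3 -0-> s3
First repeat at step 3: s3 was already visited.

So i = 2, j = 3, giving x = w[0:2] = 10, y = w[2:3] = 0, z = w[3:4] = 0.
Check: |xy| = 3 ≤ 4 and |y| = 1 ≥ 1. Reading y takes M from s3 back to s3, so every xyⁱz is accepted.
With |Q| = 4, pigeonhole forces a state repeat no later than step 4; the substring read between the first and second visits to that state can be pumped.

0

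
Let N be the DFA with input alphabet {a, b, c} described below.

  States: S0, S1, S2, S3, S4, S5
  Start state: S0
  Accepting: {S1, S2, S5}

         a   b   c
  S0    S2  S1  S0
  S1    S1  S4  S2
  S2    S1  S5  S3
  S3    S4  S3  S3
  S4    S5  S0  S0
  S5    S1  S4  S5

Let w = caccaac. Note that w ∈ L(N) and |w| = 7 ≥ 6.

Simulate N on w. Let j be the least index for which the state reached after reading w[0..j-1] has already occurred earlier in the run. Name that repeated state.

Run of N on w = c a c c a a c:
  step 0: S0  (start)
  step 1: S0  (read c: S0→S0)   ← first repeat (S0 seen earlier)
  step 2: S2  (read a: S0→S2)
  step 3: S3  (read c: S2→S3)
  step 4: S3  (read c: S3→S3)
  step 5: S4  (read a: S3→S4)
  step 6: S5  (read a: S4→S5)
  step 7: S5  (read c: S5→S5)

The earliest repeat is at step j = 1: N is in S0, which it already visited at step i = 0.
Pumping length from the standard proof: p = 6 (the number of states). The repeated state found above gives |xy| = j ≤ 6 and |y| = j − i ≥ 1.

S0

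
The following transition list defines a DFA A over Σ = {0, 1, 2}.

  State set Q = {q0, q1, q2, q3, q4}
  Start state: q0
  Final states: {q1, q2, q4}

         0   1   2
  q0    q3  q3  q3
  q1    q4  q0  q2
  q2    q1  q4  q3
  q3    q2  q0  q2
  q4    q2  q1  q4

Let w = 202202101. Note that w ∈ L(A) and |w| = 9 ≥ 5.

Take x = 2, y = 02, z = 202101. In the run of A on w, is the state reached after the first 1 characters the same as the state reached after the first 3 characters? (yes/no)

State sequence: q0 -2-> q3 -0-> q2 -2-> q3

After x (step 1): q3. After xy (step 3): q3.
They match, so y = 02 drives A around a cycle from q3 back to itself; pumping y any number of times keeps A in q3 before reading z, and xyⁱz ∈ L(A) for every i ≥ 0.

yes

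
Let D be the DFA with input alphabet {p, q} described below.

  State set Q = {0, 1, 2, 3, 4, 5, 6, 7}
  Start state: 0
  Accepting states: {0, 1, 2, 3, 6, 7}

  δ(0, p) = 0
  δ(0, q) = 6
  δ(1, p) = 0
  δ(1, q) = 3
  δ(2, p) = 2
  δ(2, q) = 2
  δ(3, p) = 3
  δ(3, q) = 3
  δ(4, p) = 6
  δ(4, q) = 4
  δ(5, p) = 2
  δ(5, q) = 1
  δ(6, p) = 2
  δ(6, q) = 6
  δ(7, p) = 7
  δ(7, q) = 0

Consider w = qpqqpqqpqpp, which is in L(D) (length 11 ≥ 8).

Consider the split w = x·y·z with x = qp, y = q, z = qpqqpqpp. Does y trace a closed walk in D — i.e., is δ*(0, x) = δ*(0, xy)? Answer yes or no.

yes

State sequence: 0 -q-> 6 -p-> 2 -q-> 2

After x (step 2): 2. After xy (step 3): 2.
They match, so y = q drives D around a cycle from 2 back to itself; pumping y any number of times keeps D in 2 before reading z, and xyⁱz ∈ L(D) for every i ≥ 0.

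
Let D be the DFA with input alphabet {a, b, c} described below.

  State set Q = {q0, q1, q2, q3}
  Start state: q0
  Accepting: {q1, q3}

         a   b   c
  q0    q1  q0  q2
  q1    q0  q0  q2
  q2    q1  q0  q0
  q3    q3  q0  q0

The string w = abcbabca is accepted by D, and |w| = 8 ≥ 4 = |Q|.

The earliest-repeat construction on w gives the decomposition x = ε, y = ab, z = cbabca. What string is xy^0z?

cbabca

xy⁰z = xz = ε·cbabca = cbabca.
Reading y = ab takes D from q0 back to q0, so after x the machine is still in q0, and z then leads to the accepting state q1. Hence cbabca ∈ L(D).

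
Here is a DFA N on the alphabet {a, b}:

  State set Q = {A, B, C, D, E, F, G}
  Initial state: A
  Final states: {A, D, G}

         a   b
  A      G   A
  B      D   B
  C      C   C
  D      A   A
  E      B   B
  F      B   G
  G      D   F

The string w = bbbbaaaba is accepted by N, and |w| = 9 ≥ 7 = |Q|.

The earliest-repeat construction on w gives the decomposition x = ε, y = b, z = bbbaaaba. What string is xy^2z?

xy^2z = ε·b·b·bbbaaaba = bbbbbaaaba.
Reading y = b takes N from A back to A, so after x·y·y the machine is still in A, and z then leads to the accepting state G. Hence bbbbbaaaba ∈ L(N).

bbbbbaaaba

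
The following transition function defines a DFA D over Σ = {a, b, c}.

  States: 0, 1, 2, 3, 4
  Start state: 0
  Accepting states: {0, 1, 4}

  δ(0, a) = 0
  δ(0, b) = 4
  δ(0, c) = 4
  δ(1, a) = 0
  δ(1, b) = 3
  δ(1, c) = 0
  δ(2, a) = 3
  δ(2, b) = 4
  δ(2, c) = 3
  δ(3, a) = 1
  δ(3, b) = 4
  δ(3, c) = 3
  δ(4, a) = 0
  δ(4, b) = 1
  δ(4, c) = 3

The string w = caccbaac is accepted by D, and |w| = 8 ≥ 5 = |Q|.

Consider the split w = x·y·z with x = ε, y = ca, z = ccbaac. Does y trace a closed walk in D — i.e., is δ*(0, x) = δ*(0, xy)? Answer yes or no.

Run of D on the first 2 characters of w = c a:
  step 0: 0  (start)
  step 1: 4  (read c: 0→4)
  step 2: 0  (read a: 4→0)

After x (step 0): 0. After xy (step 2): 0.
They match, so y = ca drives D around a cycle from 0 back to itself; pumping y any number of times keeps D in 0 before reading z, and xyⁱz ∈ L(D) for every i ≥ 0.

yes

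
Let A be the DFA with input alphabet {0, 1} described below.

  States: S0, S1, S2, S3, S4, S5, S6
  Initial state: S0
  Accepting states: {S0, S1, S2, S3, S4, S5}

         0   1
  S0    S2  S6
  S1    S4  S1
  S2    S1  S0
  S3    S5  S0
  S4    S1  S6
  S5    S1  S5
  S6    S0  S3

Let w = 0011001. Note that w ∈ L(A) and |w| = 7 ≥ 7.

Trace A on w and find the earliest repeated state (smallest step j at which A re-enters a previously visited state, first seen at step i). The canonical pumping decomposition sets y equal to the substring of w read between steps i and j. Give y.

1

Run of A on w = 0 0 1 1 0 0 1:
  step 0: S0  (start)
  step 1: S2  (read 0: S0→S2)
  step 2: S1  (read 0: S2→S1)
  step 3: S1  (read 1: S1→S1)   ← first repeat (S1 seen earlier)
  step 4: S1  (read 1: S1→S1)
  step 5: S4  (read 0: S1→S4)
  step 6: S1  (read 0: S4→S1)
  step 7: S1  (read 1: S1→S1)

So i = 2, j = 3, giving x = w[0:2] = 00, y = w[2:3] = 1, z = w[3:7] = 1001.
Check: |xy| = 3 ≤ 7 and |y| = 1 ≥ 1. Reading y takes A from S1 back to S1, so every xyⁱz is accepted.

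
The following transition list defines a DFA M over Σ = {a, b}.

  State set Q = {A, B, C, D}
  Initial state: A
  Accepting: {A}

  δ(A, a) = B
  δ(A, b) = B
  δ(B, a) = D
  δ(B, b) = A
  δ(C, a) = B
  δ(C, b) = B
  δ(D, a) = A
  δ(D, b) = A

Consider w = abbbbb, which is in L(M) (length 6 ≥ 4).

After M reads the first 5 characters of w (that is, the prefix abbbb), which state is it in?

State sequence: A -a-> B -b-> A -b-> B -b-> A -b-> B

After reading 5 characters, M is in state B.

B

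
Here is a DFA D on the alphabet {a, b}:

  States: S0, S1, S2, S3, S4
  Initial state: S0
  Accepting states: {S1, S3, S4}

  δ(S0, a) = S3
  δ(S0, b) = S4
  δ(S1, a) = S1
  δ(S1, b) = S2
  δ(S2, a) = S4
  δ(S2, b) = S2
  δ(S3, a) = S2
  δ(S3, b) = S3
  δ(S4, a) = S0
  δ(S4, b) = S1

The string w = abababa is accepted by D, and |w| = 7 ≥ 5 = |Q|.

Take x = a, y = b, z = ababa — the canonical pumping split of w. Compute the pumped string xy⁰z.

xy⁰z = xz = a·ababa = aababa.
Reading y = b takes D from S3 back to S3, so after x the machine is still in S3, and z then leads to the accepting state S1. Hence aababa ∈ L(D).

aababa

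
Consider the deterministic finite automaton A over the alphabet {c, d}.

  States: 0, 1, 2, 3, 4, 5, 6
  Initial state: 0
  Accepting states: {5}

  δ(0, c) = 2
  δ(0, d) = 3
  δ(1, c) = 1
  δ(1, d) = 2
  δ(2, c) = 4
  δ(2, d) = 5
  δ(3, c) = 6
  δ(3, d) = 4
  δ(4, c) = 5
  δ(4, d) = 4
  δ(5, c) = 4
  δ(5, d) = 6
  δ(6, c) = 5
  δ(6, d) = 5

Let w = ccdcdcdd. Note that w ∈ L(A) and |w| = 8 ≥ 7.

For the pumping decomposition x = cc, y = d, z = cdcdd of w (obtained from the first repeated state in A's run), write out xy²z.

ccddcdcdd

xy^2z = cc·d·d·cdcdd = ccddcdcdd.
Reading y = d takes A from 4 back to 4, so after x·y·y the machine is still in 4, and z then leads to the accepting state 5. Hence ccddcdcdd ∈ L(A).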